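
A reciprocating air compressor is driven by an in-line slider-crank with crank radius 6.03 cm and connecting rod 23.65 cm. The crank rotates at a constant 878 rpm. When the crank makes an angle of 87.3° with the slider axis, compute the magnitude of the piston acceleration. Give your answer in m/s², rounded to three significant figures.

ω = 2π·878/60 = 91.94 rad/s
x(θ) = r cosθ + √(L² − r² sin²θ); with ω constant, a = ω²·d²x/dθ².
d²x/dθ² = −r cosθ − r²(cos2θ)/√u − r⁴ sin²2θ/(4u^{3/2}),  u = L² − r² sin²θ = 0.0523042 m².
Substituting r = 0.0603 m, L = 0.2365 m, θ = 87.3°: d²x/dθ² = +0.012985 m.
a = ω²·d²x/dθ² = (91.94)²·(+0.012985) = +109.77 m/s²;  |a| = 109.77 m/s².

110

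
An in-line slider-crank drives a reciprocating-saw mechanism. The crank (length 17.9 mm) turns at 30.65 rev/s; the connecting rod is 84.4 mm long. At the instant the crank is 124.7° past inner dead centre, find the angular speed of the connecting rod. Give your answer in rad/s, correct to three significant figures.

ω = 192.6 rad/s (converted from 30.65 rev/s).
The rod makes angle φ with the slider axis where L sinφ = r sinθ; differentiating, L cosφ·φ̇ = r ω cosθ.
L cosφ = √(L² − r² sin²θ) = 0.083107 m.
|ω_rod| = r ω |cosθ| / √(L² − r² sin²θ) = 0.0179·192.6·0.56928/0.083107 = 23.613 rad/s.

23.6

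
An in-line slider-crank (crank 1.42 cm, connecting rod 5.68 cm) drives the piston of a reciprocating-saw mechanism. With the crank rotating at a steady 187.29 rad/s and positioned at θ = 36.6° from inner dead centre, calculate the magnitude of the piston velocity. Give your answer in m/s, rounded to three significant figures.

1.91

ω = 187.3 rad/s
For an in-line slider-crank, x = r cosθ + √(L² − r² sin²θ), so v = −rω sinθ·[1 + r cosθ/√(L² − r² sin²θ)].
With r = 0.0142 m, L = 0.0568 m, θ = 36.6°: √(L² − r² sin²θ) = 0.056165 m.
v = −0.0142·187.3·0.59622·[1 + 0.0142·0.80282/0.056165] = -1.9075 m/s.
|v| = 1.9075 m/s.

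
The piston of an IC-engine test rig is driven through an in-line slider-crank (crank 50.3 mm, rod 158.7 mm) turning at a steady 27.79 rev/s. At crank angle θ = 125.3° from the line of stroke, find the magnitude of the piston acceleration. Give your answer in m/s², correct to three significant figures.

ω = 2π·27.8 = 174.6 rad/s
x(θ) = r cosθ + √(L² − r² sin²θ); with ω constant, a = ω²·d²x/dθ².
d²x/dθ² = −r cosθ − r²(cos2θ)/√u − r⁴ sin²2θ/(4u^{3/2}),  u = L² − r² sin²θ = 0.0235004 m².
Substituting r = 0.0503 m, L = 0.1587 m, θ = 125.3°: d²x/dθ² = +0.034153 m.
a = ω²·d²x/dθ² = (174.6)²·(+0.034153) = +1041.3 m/s²;  |a| = 1041.3 m/s².

1040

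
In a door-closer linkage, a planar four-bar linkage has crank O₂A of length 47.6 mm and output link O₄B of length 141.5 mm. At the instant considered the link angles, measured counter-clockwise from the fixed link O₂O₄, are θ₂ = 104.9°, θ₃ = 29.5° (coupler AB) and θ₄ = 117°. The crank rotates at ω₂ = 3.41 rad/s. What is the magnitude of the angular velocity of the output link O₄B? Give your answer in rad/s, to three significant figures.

ω₂ = 3.41 rad/s
Differentiating the loop-closure r₂e^{iθ₂}+r₃e^{iθ₃}=r₁+r₄e^{iθ₄} gives r₂ω₂e^{iθ₂}+r₃ω₃e^{iθ₃}=r₄ω₄e^{iθ₄}.
Eliminating the other unknown: ω₄ = r₂ω₂ sin(θ₂−θ₃) / [r₄ sin(θ₄−θ₃)].
Numerator sine = +0.96771; denominator sine = +0.99905.
Result = 0.0476·3.41·(+0.96771) / (0.1415·(+0.99905)) = +1.1111 rad/s; magnitude 1.1111 rad/s.

1.11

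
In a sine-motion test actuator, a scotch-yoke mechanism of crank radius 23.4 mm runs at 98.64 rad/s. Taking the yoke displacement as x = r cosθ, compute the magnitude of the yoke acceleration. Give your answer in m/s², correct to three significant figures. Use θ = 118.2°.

108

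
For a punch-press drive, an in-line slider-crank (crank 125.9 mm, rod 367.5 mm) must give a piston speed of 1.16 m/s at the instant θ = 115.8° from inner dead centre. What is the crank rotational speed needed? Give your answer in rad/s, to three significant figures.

For an in-line slider-crank, |v_piston| = rω|sinθ|·[1 + r cosθ/√(L² − r² sin²θ)].
With r = 0.1259 m, L = 0.3675 m, θ = 115.8°: the bracketed kinematic factor |dx/dθ| = 0.095583 m.
ω = v/|dx/dθ| = 1.16/0.095583 = 12.136 rad/s.

12.1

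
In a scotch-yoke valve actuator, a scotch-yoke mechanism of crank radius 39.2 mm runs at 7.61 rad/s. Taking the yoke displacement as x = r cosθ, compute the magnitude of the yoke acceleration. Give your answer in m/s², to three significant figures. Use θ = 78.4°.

0.456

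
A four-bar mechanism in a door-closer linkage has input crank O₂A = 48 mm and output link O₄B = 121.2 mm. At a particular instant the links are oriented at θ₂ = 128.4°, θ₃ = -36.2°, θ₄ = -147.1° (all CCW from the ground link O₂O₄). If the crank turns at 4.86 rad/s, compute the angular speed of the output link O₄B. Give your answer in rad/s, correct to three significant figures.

ω₂ = 4.86 rad/s
Differentiating the loop-closure r₂e^{iθ₂}+r₃e^{iθ₃}=r₁+r₄e^{iθ₄} gives r₂ω₂e^{iθ₂}+r₃ω₃e^{iθ₃}=r₄ω₄e^{iθ₄}.
Eliminating the other unknown: ω₄ = r₂ω₂ sin(θ₂−θ₃) / [r₄ sin(θ₄−θ₃)].
Numerator sine = +0.26556; denominator sine = -0.93420.
Result = 0.048·4.86·(+0.26556) / (0.1212·(-0.93420)) = -0.54713 rad/s; magnitude 0.54713 rad/s.

0.547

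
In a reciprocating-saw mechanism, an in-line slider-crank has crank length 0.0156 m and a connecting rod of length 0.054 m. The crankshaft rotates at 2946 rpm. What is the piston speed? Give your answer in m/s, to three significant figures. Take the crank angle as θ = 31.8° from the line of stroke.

3.17

ω = 2π·2946/60 = 308.5 rad/s
For an in-line slider-crank, x = r cosθ + √(L² − r² sin²θ), so v = −rω sinθ·[1 + r cosθ/√(L² − r² sin²θ)].
With r = 0.0156 m, L = 0.054 m, θ = 31.8°: √(L² − r² sin²θ) = 0.053371 m.
v = −0.0156·308.5·0.52696·[1 + 0.0156·0.84989/0.053371] = -3.1661 m/s.
|v| = 3.1661 m/s.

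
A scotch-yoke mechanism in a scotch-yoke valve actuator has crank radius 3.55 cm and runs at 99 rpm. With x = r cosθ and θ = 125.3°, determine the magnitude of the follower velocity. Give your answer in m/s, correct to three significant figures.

ω = 10.37 rad/s (from 99 rpm).
x = r cosθ ⇒ ẋ = −rω sinθ.
|v| = rω|sinθ| = 0.0355·10.37·|sin 125.3°| = 0.30037 m/s.

0.300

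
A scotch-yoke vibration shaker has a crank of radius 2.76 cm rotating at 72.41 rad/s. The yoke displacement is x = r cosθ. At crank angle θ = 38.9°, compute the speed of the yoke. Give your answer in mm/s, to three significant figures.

1250

ω = 72.41 rad/s
x = r cosθ ⇒ ẋ = −rω sinθ.
|v| = rω|sinθ| = 0.0276·72.41·|sin 38.9°| = 1.255 m/s = 1255 mm/s.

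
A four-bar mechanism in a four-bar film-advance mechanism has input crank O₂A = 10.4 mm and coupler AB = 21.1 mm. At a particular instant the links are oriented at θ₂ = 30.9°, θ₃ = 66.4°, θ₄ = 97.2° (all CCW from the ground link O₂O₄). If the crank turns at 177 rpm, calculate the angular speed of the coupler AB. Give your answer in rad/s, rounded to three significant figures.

16.3

ω₂ = 18.54 rad/s (from 177 rpm).
Differentiating the loop-closure r₂e^{iθ₂}+r₃e^{iθ₃}=r₁+r₄e^{iθ₄} gives r₂ω₂e^{iθ₂}+r₃ω₃e^{iθ₃}=r₄ω₄e^{iθ₄}.
Eliminating the other unknown: ω₃ = r₂ω₂ sin(θ₄−θ₂) / [r₃ sin(θ₃−θ₄)].
Numerator sine = +0.91566; denominator sine = -0.51204.
Result = 0.0104·18.54·(+0.91566) / (0.0211·(-0.51204)) = -16.337 rad/s; magnitude 16.337 rad/s.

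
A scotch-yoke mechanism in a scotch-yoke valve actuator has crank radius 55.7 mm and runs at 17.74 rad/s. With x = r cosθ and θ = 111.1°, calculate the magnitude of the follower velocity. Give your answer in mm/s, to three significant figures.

922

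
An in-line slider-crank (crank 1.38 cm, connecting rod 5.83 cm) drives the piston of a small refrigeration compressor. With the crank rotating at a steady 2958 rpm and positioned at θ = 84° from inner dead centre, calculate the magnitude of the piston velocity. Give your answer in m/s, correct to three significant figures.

ω = 2π·2958/60 = 309.8 rad/s
For an in-line slider-crank, x = r cosθ + √(L² − r² sin²θ), so v = −rω sinθ·[1 + r cosθ/√(L² − r² sin²θ)].
With r = 0.0138 m, L = 0.0583 m, θ = 84°: √(L² − r² sin²θ) = 0.056662 m.
v = −0.0138·309.8·0.99452·[1 + 0.0138·0.10453/0.056662] = -4.3595 m/s.
|v| = 4.3595 m/s.

4.36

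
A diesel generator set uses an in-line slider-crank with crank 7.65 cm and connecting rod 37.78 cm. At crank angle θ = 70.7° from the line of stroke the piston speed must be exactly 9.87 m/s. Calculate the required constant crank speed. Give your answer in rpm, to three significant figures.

1220

For an in-line slider-crank, |v_piston| = rω|sinθ|·[1 + r cosθ/√(L² − r² sin²θ)].
With r = 0.0765 m, L = 0.3778 m, θ = 70.7°: the bracketed kinematic factor |dx/dθ| = 0.077124 m.
ω = v/|dx/dθ| = 9.87/0.077124 = 127.98 rad/s.
N = 60ω/(2π) = 1222.1 rpm.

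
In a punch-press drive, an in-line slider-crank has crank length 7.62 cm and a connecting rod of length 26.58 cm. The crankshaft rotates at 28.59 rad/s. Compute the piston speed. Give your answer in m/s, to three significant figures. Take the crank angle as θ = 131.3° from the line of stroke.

ω = 28.59 rad/s
For an in-line slider-crank, x = r cosθ + √(L² − r² sin²θ), so v = −rω sinθ·[1 + r cosθ/√(L² − r² sin²θ)].
With r = 0.0762 m, L = 0.2658 m, θ = 131.3°: √(L² − r² sin²θ) = 0.25956 m.
v = −0.0762·28.59·0.75126·[1 + 0.0762·-0.66000/0.25956] = -1.3196 m/s.
|v| = 1.3196 m/s.

1.32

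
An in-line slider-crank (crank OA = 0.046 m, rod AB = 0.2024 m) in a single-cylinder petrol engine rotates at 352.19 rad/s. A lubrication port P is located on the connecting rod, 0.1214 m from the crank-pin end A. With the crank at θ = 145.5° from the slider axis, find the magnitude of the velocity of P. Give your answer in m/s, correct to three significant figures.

ω = 352.2 rad/s.  Crank-pin speed |V_A| = rω = 16.201 m/s, perpendicular to OA.
Rod angle: sinφ = −(r/L) sinθ ⇒ φ = -7.396°; ω_rod = −rω cosθ/√(L²−r²sin²θ) = +66.519 rad/s.
V_P = V_A + ω_rod × AP, with AP = 0.1214 m along the rod.
Components: V_Px = −rω sinθ − a·ω_rod·sinφ = -8.1367 m/s;  V_Py = rω cosθ + a·ω_rod·cosφ = -5.3432 m/s.
|V_P| = √(V_Px² + V_Py²) = 9.7342 m/s.

9.73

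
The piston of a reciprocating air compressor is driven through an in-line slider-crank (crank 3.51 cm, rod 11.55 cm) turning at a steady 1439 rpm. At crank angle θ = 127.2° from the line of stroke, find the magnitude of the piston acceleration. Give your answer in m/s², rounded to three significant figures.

543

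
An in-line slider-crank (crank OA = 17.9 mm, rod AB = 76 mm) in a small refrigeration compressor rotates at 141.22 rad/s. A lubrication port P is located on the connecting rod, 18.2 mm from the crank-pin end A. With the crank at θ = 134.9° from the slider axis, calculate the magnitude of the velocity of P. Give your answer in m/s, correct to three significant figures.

2.19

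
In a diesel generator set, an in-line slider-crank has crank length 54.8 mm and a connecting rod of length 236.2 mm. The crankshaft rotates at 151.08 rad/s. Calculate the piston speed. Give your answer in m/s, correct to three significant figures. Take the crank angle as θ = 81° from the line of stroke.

ω = 151.1 rad/s
For an in-line slider-crank, x = r cosθ + √(L² − r² sin²θ), so v = −rω sinθ·[1 + r cosθ/√(L² − r² sin²θ)].
With r = 0.0548 m, L = 0.2362 m, θ = 81°: √(L² − r² sin²θ) = 0.22991 m.
v = −0.0548·151.1·0.98769·[1 + 0.0548·0.15643/0.22991] = -8.4822 m/s.
|v| = 8.4822 m/s.

8.48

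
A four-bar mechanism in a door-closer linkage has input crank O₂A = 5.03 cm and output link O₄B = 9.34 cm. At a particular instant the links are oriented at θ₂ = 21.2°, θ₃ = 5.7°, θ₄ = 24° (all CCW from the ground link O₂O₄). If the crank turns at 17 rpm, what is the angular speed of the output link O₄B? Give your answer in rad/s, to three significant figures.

ω₂ = 1.78 rad/s (from 17 rpm).
Differentiating the loop-closure r₂e^{iθ₂}+r₃e^{iθ₃}=r₁+r₄e^{iθ₄} gives r₂ω₂e^{iθ₂}+r₃ω₃e^{iθ₃}=r₄ω₄e^{iθ₄}.
Eliminating the other unknown: ω₄ = r₂ω₂ sin(θ₂−θ₃) / [r₄ sin(θ₄−θ₃)].
Numerator sine = +0.26724; denominator sine = +0.31399.
Result = 0.0503·1.78·(+0.26724) / (0.0934·(+0.31399)) = +0.81598 rad/s; magnitude 0.81598 rad/s.

0.816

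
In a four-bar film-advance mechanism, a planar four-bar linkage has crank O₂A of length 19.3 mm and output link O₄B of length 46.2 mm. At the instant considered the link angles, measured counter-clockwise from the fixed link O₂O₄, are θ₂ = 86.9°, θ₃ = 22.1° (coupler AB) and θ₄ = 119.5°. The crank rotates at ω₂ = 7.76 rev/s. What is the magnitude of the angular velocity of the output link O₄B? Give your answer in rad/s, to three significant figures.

ω₂ = 48.76 rad/s (from 7.76 rev/s).
Differentiating the loop-closure r₂e^{iθ₂}+r₃e^{iθ₃}=r₁+r₄e^{iθ₄} gives r₂ω₂e^{iθ₂}+r₃ω₃e^{iθ₃}=r₄ω₄e^{iθ₄}.
Eliminating the other unknown: ω₄ = r₂ω₂ sin(θ₂−θ₃) / [r₄ sin(θ₄−θ₃)].
Numerator sine = +0.90483; denominator sine = +0.99167.
Result = 0.0193·48.76·(+0.90483) / (0.0462·(+0.99167)) = +18.585 rad/s; magnitude 18.585 rad/s.

18.6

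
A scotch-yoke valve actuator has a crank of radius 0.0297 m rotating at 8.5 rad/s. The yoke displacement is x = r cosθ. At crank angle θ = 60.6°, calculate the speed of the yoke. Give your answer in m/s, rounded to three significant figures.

ω = 8.5 rad/s
x = r cosθ ⇒ ẋ = −rω sinθ.
|v| = rω|sinθ| = 0.0297·8.5·|sin 60.6°| = 0.21994 m/s.

0.220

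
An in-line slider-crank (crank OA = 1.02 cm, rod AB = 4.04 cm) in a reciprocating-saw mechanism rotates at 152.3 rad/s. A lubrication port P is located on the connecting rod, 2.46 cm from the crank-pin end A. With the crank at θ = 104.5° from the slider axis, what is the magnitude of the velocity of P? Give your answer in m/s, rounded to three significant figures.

1.45

ω = 152.3 rad/s.  Crank-pin speed |V_A| = rω = 1.5535 m/s, perpendicular to OA.
Rod angle: sinφ = −(r/L) sinθ ⇒ φ = -14.148°; ω_rod = −rω cosθ/√(L²−r²sin²θ) = +9.9288 rad/s.
V_P = V_A + ω_rod × AP, with AP = 0.0246 m along the rod.
Components: V_Px = −rω sinθ − a·ω_rod·sinφ = -1.4443 m/s;  V_Py = rω cosθ + a·ω_rod·cosφ = -0.15212 m/s.
|V_P| = √(V_Px² + V_Py²) = 1.4523 m/s.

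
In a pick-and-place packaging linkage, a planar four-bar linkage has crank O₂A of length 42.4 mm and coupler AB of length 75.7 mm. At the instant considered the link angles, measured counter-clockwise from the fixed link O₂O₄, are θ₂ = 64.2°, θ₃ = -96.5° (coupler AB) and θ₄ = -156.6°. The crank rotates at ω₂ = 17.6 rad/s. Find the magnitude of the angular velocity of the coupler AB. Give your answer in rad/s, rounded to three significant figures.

ω₂ = 17.6 rad/s
Differentiating the loop-closure r₂e^{iθ₂}+r₃e^{iθ₃}=r₁+r₄e^{iθ₄} gives r₂ω₂e^{iθ₂}+r₃ω₃e^{iθ₃}=r₄ω₄e^{iθ₄}.
Eliminating the other unknown: ω₃ = r₂ω₂ sin(θ₄−θ₂) / [r₃ sin(θ₃−θ₄)].
Numerator sine = +0.65342; denominator sine = +0.86690.
Result = 0.0424·17.6·(+0.65342) / (0.0757·(+0.86690)) = +7.4303 rad/s; magnitude 7.4303 rad/s.

7.43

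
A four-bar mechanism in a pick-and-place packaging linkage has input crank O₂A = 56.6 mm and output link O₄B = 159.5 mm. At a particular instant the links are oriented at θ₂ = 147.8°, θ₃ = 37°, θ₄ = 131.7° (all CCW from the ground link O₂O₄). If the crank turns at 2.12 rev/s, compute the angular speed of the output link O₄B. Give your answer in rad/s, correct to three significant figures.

ω₂ = 13.32 rad/s (from 2.12 rev/s).
Differentiating the loop-closure r₂e^{iθ₂}+r₃e^{iθ₃}=r₁+r₄e^{iθ₄} gives r₂ω₂e^{iθ₂}+r₃ω₃e^{iθ₃}=r₄ω₄e^{iθ₄}.
Eliminating the other unknown: ω₄ = r₂ω₂ sin(θ₂−θ₃) / [r₄ sin(θ₄−θ₃)].
Numerator sine = +0.93483; denominator sine = +0.99664.
Result = 0.0566·13.32·(+0.93483) / (0.1595·(+0.99664)) = +4.4337 rad/s; magnitude 4.4337 rad/s.

4.43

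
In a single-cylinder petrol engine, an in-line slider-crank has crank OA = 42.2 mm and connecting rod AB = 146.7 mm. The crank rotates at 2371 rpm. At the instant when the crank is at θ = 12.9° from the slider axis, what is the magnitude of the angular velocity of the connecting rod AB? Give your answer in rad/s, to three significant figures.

ω = 248.3 rad/s (converted from 2371 rpm).
The rod makes angle φ with the slider axis where L sinφ = r sinθ; differentiating, L cosφ·φ̇ = r ω cosθ.
L cosφ = √(L² − r² sin²θ) = 0.1464 m.
|ω_rod| = r ω |cosθ| / √(L² − r² sin²θ) = 0.0422·248.3·0.97476/0.1464 = 69.765 rad/s.

69.8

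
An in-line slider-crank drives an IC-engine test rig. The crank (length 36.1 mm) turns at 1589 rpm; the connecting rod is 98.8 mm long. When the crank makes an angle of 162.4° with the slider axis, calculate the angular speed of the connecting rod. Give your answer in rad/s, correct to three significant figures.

58.3

ω = 166.4 rad/s (converted from 1589 rpm).
The rod makes angle φ with the slider axis where L sinφ = r sinθ; differentiating, L cosφ·φ̇ = r ω cosθ.
L cosφ = √(L² − r² sin²θ) = 0.098195 m.
|ω_rod| = r ω |cosθ| / √(L² − r² sin²θ) = 0.0361·166.4·0.95319/0.098195 = 58.311 rad/s.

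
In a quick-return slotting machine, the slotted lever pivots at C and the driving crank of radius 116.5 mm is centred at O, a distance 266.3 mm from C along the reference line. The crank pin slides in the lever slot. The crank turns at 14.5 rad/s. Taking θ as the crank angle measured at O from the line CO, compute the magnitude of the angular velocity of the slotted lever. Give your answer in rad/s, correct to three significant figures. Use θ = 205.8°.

7.27

ω = 14.5 rad/s
Crank pin A relative to C: A = (d + r cosθ, r sinθ); lever angle φ = atan2(r sinθ, d + r cosθ).
Differentiating tanφ: φ̇ = rω(d cosθ + r)/(d² + r² + 2dr cosθ).
d² + r² + 2dr cosθ = |CA|² = 0.0286251 m²;  d cosθ + r = -0.12325 m.
|ω_lever| = |0.1165·14.5·-0.12325| / 0.0286251 = 7.2736 rad/s.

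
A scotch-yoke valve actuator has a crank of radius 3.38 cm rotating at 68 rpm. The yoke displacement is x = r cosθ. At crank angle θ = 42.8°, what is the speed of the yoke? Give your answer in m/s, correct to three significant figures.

0.164

ω = 7.121 rad/s (from 68 rpm).
x = r cosθ ⇒ ẋ = −rω sinθ.
|v| = rω|sinθ| = 0.0338·7.121·|sin 42.8°| = 0.16353 m/s.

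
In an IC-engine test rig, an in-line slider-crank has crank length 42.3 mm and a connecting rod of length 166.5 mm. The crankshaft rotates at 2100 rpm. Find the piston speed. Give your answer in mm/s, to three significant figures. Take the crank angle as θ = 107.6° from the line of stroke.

ω = 2π·2100/60 = 219.9 rad/s
For an in-line slider-crank, x = r cosθ + √(L² − r² sin²θ), so v = −rω sinθ·[1 + r cosθ/√(L² − r² sin²θ)].
With r = 0.0423 m, L = 0.1665 m, θ = 107.6°: √(L² − r² sin²θ) = 0.16154 m.
v = −0.0423·219.9·0.95319·[1 + 0.0423·-0.30237/0.16154] = -8.1648 m/s.
|v| = 8.1648 m/s = 8164.8 mm/s.

8160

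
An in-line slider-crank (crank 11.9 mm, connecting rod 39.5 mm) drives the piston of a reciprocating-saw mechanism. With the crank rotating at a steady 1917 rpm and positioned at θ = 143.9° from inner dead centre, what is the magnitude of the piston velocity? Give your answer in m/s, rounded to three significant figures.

1.06

ω = 2π·1917/60 = 200.7 rad/s
For an in-line slider-crank, x = r cosθ + √(L² − r² sin²θ), so v = −rω sinθ·[1 + r cosθ/√(L² − r² sin²θ)].
With r = 0.0119 m, L = 0.0395 m, θ = 143.9°: √(L² − r² sin²θ) = 0.038873 m.
v = −0.0119·200.7·0.58920·[1 + 0.0119·-0.80799/0.038873] = -1.0594 m/s.
|v| = 1.0594 m/s.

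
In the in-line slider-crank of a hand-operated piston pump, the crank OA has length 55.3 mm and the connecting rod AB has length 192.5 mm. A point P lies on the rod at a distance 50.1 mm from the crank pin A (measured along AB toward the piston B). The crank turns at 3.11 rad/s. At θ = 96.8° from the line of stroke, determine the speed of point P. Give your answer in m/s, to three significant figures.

ω = 3.11 rad/s.  Crank-pin speed |V_A| = rω = 0.17198 m/s, perpendicular to OA.
Rod angle: sinφ = −(r/L) sinθ ⇒ φ = -16.574°; ω_rod = −rω cosθ/√(L²−r²sin²θ) = +0.11037 rad/s.
V_P = V_A + ω_rod × AP, with AP = 0.0501 m along the rod.
Components: V_Px = −rω sinθ − a·ω_rod·sinφ = -0.1692 m/s;  V_Py = rω cosθ + a·ω_rod·cosφ = -0.015064 m/s.
|V_P| = √(V_Px² + V_Py²) = 0.16987 m/s.

0.170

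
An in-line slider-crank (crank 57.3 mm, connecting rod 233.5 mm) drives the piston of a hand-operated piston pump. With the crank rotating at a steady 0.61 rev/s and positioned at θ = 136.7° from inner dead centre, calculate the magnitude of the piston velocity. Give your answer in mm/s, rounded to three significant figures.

ω = 2π·0.61 = 3.833 rad/s
For an in-line slider-crank, x = r cosθ + √(L² − r² sin²θ), so v = −rω sinθ·[1 + r cosθ/√(L² − r² sin²θ)].
With r = 0.0573 m, L = 0.2335 m, θ = 136.7°: √(L² − r² sin²θ) = 0.23017 m.
v = −0.0573·3.833·0.68582·[1 + 0.0573·-0.72777/0.23017] = -0.12333 m/s.
|v| = 0.12333 m/s = 123.33 mm/s.

123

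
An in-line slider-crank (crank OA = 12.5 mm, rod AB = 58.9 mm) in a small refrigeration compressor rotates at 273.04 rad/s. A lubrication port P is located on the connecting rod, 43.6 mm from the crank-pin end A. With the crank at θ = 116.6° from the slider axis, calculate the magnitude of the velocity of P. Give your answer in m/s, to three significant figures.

2.86

ω = 273 rad/s.  Crank-pin speed |V_A| = rω = 3.413 m/s, perpendicular to OA.
Rod angle: sinφ = −(r/L) sinθ ⇒ φ = -10.939°; ω_rod = −rω cosθ/√(L²−r²sin²θ) = +26.426 rad/s.
V_P = V_A + ω_rod × AP, with AP = 0.0436 m along the rod.
Components: V_Px = −rω sinθ − a·ω_rod·sinφ = -2.8331 m/s;  V_Py = rω cosθ + a·ω_rod·cosφ = -0.39697 m/s.
|V_P| = √(V_Px² + V_Py²) = 2.8608 m/s.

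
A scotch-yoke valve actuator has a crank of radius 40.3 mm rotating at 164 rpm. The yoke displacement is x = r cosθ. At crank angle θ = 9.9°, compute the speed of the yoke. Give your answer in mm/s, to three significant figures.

ω = 17.17 rad/s (from 164 rpm).
x = r cosθ ⇒ ẋ = −rω sinθ.
|v| = rω|sinθ| = 0.0403·17.17·|sin 9.9°| = 0.11899 m/s = 118.99 mm/s.

119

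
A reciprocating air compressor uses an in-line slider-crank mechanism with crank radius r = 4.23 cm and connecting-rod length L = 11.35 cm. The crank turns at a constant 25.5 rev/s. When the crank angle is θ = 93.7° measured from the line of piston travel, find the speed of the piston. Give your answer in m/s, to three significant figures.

ω = 2π·25.5 = 160.2 rad/s
For an in-line slider-crank, x = r cosθ + √(L² − r² sin²θ), so v = −rω sinθ·[1 + r cosθ/√(L² − r² sin²θ)].
With r = 0.0423 m, L = 0.1135 m, θ = 93.7°: √(L² − r² sin²θ) = 0.10536 m.
v = −0.0423·160.2·0.99792·[1 + 0.0423·-0.06453/0.10536] = -6.588 m/s.
|v| = 6.588 m/s.

6.59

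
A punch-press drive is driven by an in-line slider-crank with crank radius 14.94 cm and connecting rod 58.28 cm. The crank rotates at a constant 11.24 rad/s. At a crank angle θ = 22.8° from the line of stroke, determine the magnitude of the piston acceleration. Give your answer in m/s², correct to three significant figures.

ω = 11.24 rad/s
x(θ) = r cosθ + √(L² − r² sin²θ); with ω constant, a = ω²·d²x/dθ².
d²x/dθ² = −r cosθ − r²(cos2θ)/√u − r⁴ sin²2θ/(4u^{3/2}),  u = L² − r² sin²θ = 0.336304 m².
Substituting r = 0.1494 m, L = 0.5828 m, θ = 22.8°: d²x/dθ² = -0.16498 m.
a = ω²·d²x/dθ² = (11.24)²·(-0.16498) = -20.843 m/s²;  |a| = 20.843 m/s².

20.8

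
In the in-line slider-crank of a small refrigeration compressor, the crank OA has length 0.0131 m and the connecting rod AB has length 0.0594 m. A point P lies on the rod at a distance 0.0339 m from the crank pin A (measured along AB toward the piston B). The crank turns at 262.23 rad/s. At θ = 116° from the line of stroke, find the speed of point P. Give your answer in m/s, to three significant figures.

2.98

ω = 262.2 rad/s.  Crank-pin speed |V_A| = rω = 3.4352 m/s, perpendicular to OA.
Rod angle: sinφ = −(r/L) sinθ ⇒ φ = -11.433°; ω_rod = −rω cosθ/√(L²−r²sin²θ) = +25.865 rad/s.
V_P = V_A + ω_rod × AP, with AP = 0.0339 m along the rod.
Components: V_Px = −rω sinθ − a·ω_rod·sinφ = -2.9137 m/s;  V_Py = rω cosθ + a·ω_rod·cosφ = -0.64647 m/s.
|V_P| = √(V_Px² + V_Py²) = 2.9846 m/s.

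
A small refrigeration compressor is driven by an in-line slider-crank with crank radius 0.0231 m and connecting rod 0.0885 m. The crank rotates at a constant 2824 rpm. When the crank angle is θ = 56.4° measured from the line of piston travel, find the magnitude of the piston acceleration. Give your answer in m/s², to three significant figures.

ω = 2π·2824/60 = 295.7 rad/s
x(θ) = r cosθ + √(L² − r² sin²θ); with ω constant, a = ω²·d²x/dθ².
d²x/dθ² = −r cosθ − r²(cos2θ)/√u − r⁴ sin²2θ/(4u^{3/2}),  u = L² − r² sin²θ = 0.00746205 m².
Substituting r = 0.0231 m, L = 0.0885 m, θ = 56.4°: d²x/dθ² = -0.010483 m.
a = ω²·d²x/dθ² = (295.7)²·(-0.010483) = -916.83 m/s²;  |a| = 916.83 m/s².

917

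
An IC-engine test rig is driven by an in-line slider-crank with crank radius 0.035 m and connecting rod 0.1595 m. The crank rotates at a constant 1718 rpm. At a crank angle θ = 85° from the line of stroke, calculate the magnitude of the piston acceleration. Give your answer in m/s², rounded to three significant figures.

ω = 2π·1718/60 = 179.9 rad/s
x(θ) = r cosθ + √(L² − r² sin²θ); with ω constant, a = ω²·d²x/dθ².
d²x/dθ² = −r cosθ − r²(cos2θ)/√u − r⁴ sin²2θ/(4u^{3/2}),  u = L² − r² sin²θ = 0.0242246 m².
Substituting r = 0.035 m, L = 0.1595 m, θ = 85°: d²x/dθ² = +0.0046976 m.
a = ω²·d²x/dθ² = (179.9)²·(+0.0046976) = +152.05 m/s²;  |a| = 152.05 m/s².

152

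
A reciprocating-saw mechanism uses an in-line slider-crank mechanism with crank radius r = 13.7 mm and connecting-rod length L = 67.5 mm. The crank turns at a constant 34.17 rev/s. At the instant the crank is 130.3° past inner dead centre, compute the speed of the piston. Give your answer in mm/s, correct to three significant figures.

1950

ω = 2π·34.2 = 214.7 rad/s
For an in-line slider-crank, x = r cosθ + √(L² − r² sin²θ), so v = −rω sinθ·[1 + r cosθ/√(L² − r² sin²θ)].
With r = 0.0137 m, L = 0.0675 m, θ = 130.3°: √(L² − r² sin²θ) = 0.066686 m.
v = −0.0137·214.7·0.76267·[1 + 0.0137·-0.64679/0.066686] = -1.9452 m/s.
|v| = 1.9452 m/s = 1945.2 mm/s.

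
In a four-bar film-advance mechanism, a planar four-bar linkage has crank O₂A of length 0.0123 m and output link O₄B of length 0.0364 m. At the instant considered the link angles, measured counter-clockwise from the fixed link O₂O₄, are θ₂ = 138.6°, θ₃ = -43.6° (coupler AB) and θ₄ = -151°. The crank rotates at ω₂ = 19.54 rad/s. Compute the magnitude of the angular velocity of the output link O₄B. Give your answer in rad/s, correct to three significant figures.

0.266

ω₂ = 19.54 rad/s
Differentiating the loop-closure r₂e^{iθ₂}+r₃e^{iθ₃}=r₁+r₄e^{iθ₄} gives r₂ω₂e^{iθ₂}+r₃ω₃e^{iθ₃}=r₄ω₄e^{iθ₄}.
Eliminating the other unknown: ω₄ = r₂ω₂ sin(θ₂−θ₃) / [r₄ sin(θ₄−θ₃)].
Numerator sine = -0.03839; denominator sine = -0.95424.
Result = 0.0123·19.54·(-0.03839) / (0.0364·(-0.95424)) = +0.26562 rad/s; magnitude 0.26562 rad/s.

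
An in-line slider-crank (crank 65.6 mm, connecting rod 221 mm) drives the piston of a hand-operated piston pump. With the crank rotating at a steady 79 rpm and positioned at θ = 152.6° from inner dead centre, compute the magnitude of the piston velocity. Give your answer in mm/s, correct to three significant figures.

ω = 2π·79/60 = 8.273 rad/s
For an in-line slider-crank, x = r cosθ + √(L² − r² sin²θ), so v = −rω sinθ·[1 + r cosθ/√(L² − r² sin²θ)].
With r = 0.0656 m, L = 0.221 m, θ = 152.6°: √(L² − r² sin²θ) = 0.21893 m.
v = −0.0656·8.273·0.46020·[1 + 0.0656·-0.88782/0.21893] = -0.18331 m/s.
|v| = 0.18331 m/s = 183.31 mm/s.

183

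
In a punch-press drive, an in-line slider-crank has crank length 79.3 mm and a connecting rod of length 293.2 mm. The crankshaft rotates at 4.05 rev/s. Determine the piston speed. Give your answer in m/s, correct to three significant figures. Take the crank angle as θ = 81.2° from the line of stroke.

ω = 2π·4.05 = 25.45 rad/s
For an in-line slider-crank, x = r cosθ + √(L² − r² sin²θ), so v = −rω sinθ·[1 + r cosθ/√(L² − r² sin²θ)].
With r = 0.0793 m, L = 0.2932 m, θ = 81.2°: √(L² − r² sin²θ) = 0.28253 m.
v = −0.0793·25.45·0.98823·[1 + 0.0793·0.15299/0.28253] = -2.0798 m/s.
|v| = 2.0798 m/s.

2.08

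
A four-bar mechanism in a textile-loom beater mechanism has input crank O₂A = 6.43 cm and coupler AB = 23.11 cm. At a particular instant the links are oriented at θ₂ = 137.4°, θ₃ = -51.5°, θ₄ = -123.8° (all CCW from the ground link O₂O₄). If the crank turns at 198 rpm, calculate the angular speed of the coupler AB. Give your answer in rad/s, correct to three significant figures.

ω₂ = 20.73 rad/s (from 198 rpm).
Differentiating the loop-closure r₂e^{iθ₂}+r₃e^{iθ₃}=r₁+r₄e^{iθ₄} gives r₂ω₂e^{iθ₂}+r₃ω₃e^{iθ₃}=r₄ω₄e^{iθ₄}.
Eliminating the other unknown: ω₃ = r₂ω₂ sin(θ₄−θ₂) / [r₃ sin(θ₃−θ₄)].
Numerator sine = +0.98823; denominator sine = +0.95266.
Result = 0.0643·20.73·(+0.98823) / (0.2311·(+0.95266)) = +5.9844 rad/s; magnitude 5.9844 rad/s.

5.98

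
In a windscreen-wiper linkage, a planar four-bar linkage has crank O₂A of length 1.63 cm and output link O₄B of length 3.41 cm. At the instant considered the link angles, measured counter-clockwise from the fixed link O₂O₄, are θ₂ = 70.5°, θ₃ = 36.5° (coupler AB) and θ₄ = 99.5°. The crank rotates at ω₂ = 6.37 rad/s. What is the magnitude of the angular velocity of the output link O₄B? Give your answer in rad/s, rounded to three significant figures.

1.91

ω₂ = 6.37 rad/s
Differentiating the loop-closure r₂e^{iθ₂}+r₃e^{iθ₃}=r₁+r₄e^{iθ₄} gives r₂ω₂e^{iθ₂}+r₃ω₃e^{iθ₃}=r₄ω₄e^{iθ₄}.
Eliminating the other unknown: ω₄ = r₂ω₂ sin(θ₂−θ₃) / [r₄ sin(θ₄−θ₃)].
Numerator sine = +0.55919; denominator sine = +0.89101.
Result = 0.0163·6.37·(+0.55919) / (0.0341·(+0.89101)) = +1.911 rad/s; magnitude 1.911 rad/s.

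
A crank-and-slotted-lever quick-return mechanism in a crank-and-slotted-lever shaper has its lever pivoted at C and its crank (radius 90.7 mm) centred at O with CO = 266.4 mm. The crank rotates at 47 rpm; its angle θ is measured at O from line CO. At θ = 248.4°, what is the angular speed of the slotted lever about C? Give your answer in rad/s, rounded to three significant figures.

0.0536

ω = 4.922 rad/s (from 47 rpm).
Crank pin A relative to C: A = (d + r cosθ, r sinθ); lever angle φ = atan2(r sinθ, d + r cosθ).
Differentiating tanφ: φ̇ = rω(d cosθ + r)/(d² + r² + 2dr cosθ).
d² + r² + 2dr cosθ = |CA|² = 0.0614058 m²;  d cosθ + r = -0.0073684 m.
|ω_lever| = |0.0907·4.922·-0.0073684| / 0.0614058 = 0.053567 rad/s.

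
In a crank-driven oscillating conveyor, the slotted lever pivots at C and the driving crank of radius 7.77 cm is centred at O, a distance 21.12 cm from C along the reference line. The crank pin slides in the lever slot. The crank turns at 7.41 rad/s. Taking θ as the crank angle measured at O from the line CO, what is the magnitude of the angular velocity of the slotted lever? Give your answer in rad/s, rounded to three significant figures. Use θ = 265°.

0.714

ω = 7.41 rad/s
Crank pin A relative to C: A = (d + r cosθ, r sinθ); lever angle φ = atan2(r sinθ, d + r cosθ).
Differentiating tanφ: φ̇ = rω(d cosθ + r)/(d² + r² + 2dr cosθ).
d² + r² + 2dr cosθ = |CA|² = 0.0477822 m²;  d cosθ + r = +0.059293 m.
|ω_lever| = |0.0777·7.41·+0.059293| / 0.0477822 = 0.71445 rad/s.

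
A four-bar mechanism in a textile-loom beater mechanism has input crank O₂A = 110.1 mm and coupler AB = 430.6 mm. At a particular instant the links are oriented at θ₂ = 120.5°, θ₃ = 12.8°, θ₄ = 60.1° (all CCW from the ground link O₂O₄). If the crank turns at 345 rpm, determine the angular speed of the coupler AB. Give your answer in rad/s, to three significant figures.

10.9

ω₂ = 36.13 rad/s (from 345 rpm).
Differentiating the loop-closure r₂e^{iθ₂}+r₃e^{iθ₃}=r₁+r₄e^{iθ₄} gives r₂ω₂e^{iθ₂}+r₃ω₃e^{iθ₃}=r₄ω₄e^{iθ₄}.
Eliminating the other unknown: ω₃ = r₂ω₂ sin(θ₄−θ₂) / [r₃ sin(θ₃−θ₄)].
Numerator sine = -0.86949; denominator sine = -0.73491.
Result = 0.1101·36.13·(-0.86949) / (0.4306·(-0.73491)) = +10.929 rad/s; magnitude 10.929 rad/s.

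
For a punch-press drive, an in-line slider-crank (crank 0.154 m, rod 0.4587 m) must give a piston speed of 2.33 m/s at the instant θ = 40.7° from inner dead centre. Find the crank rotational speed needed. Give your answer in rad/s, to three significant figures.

18.4

For an in-line slider-crank, |v_piston| = rω|sinθ|·[1 + r cosθ/√(L² − r² sin²θ)].
With r = 0.154 m, L = 0.4587 m, θ = 40.7°: the bracketed kinematic factor |dx/dθ| = 0.12662 m.
ω = v/|dx/dθ| = 2.33/0.12662 = 18.402 rad/s.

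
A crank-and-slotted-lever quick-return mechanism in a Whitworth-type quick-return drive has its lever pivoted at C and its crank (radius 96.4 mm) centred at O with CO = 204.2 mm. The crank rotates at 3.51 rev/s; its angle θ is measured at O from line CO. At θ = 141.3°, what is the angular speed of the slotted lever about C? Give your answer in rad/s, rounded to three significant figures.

6.61

ω = 22.05 rad/s (from 3.51 rev/s).
Crank pin A relative to C: A = (d + r cosθ, r sinθ); lever angle φ = atan2(r sinθ, d + r cosθ).
Differentiating tanφ: φ̇ = rω(d cosθ + r)/(d² + r² + 2dr cosθ).
d² + r² + 2dr cosθ = |CA|² = 0.0202652 m²;  d cosθ + r = -0.062964 m.
|ω_lever| = |0.0964·22.05·-0.062964| / 0.0202652 = 6.6055 rad/s.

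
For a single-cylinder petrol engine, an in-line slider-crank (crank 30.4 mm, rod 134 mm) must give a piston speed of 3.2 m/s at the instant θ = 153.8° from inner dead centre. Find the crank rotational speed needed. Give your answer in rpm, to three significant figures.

For an in-line slider-crank, |v_piston| = rω|sinθ|·[1 + r cosθ/√(L² − r² sin²θ)].
With r = 0.0304 m, L = 0.134 m, θ = 153.8°: the bracketed kinematic factor |dx/dθ| = 0.010676 m.
ω = v/|dx/dθ| = 3.2/0.010676 = 299.74 rad/s.
N = 60ω/(2π) = 2862.3 rpm.

2860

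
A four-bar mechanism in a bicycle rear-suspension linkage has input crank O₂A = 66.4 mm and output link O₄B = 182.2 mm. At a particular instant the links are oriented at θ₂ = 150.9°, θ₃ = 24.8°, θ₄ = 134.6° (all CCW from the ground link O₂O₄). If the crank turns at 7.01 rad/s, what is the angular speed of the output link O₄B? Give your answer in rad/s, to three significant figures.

ω₂ = 7.01 rad/s
Differentiating the loop-closure r₂e^{iθ₂}+r₃e^{iθ₃}=r₁+r₄e^{iθ₄} gives r₂ω₂e^{iθ₂}+r₃ω₃e^{iθ₃}=r₄ω₄e^{iθ₄}.
Eliminating the other unknown: ω₄ = r₂ω₂ sin(θ₂−θ₃) / [r₄ sin(θ₄−θ₃)].
Numerator sine = +0.80799; denominator sine = +0.94088.
Result = 0.0664·7.01·(+0.80799) / (0.1822·(+0.94088)) = +2.1939 rad/s; magnitude 2.1939 rad/s.

2.19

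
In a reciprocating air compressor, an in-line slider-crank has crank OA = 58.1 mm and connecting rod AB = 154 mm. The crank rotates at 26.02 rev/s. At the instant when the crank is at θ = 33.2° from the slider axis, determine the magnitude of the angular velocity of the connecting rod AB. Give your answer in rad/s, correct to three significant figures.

52.7

ω = 163.5 rad/s (converted from 26.02 rev/s).
The rod makes angle φ with the slider axis where L sinφ = r sinθ; differentiating, L cosφ·φ̇ = r ω cosθ.
L cosφ = √(L² − r² sin²θ) = 0.15068 m.
|ω_rod| = r ω |cosθ| / √(L² − r² sin²θ) = 0.0581·163.5·0.83676/0.15068 = 52.749 rad/s.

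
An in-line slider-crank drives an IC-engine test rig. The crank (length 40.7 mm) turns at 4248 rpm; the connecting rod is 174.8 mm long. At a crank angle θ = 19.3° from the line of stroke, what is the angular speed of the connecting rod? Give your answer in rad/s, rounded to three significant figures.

ω = 444.8 rad/s (converted from 4248 rpm).
The rod makes angle φ with the slider axis where L sinφ = r sinθ; differentiating, L cosφ·φ̇ = r ω cosθ.
L cosφ = √(L² − r² sin²θ) = 0.17428 m.
|ω_rod| = r ω |cosθ| / √(L² − r² sin²θ) = 0.0407·444.8·0.94380/0.17428 = 98.047 rad/s.

98.0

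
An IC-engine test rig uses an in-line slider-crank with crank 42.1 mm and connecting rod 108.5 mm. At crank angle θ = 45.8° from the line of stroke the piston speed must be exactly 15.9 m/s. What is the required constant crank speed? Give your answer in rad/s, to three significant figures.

411

For an in-line slider-crank, |v_piston| = rω|sinθ|·[1 + r cosθ/√(L² − r² sin²θ)].
With r = 0.0421 m, L = 0.1085 m, θ = 45.8°: the bracketed kinematic factor |dx/dθ| = 0.038682 m.
ω = v/|dx/dθ| = 15.9/0.038682 = 411.04 rad/s.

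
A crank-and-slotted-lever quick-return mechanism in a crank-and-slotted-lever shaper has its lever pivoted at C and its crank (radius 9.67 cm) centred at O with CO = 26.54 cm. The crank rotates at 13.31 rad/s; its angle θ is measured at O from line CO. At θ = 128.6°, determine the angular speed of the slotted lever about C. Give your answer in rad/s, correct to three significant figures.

1.86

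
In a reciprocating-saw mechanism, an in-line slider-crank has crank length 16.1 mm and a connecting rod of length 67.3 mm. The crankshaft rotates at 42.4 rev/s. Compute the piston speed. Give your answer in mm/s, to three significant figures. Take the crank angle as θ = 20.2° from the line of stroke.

ω = 2π·42.4 = 266.4 rad/s
For an in-line slider-crank, x = r cosθ + √(L² − r² sin²θ), so v = −rω sinθ·[1 + r cosθ/√(L² − r² sin²θ)].
With r = 0.0161 m, L = 0.0673 m, θ = 20.2°: √(L² − r² sin²θ) = 0.06707 m.
v = −0.0161·266.4·0.34530·[1 + 0.0161·0.93849/0.06707] = -1.8147 m/s.
|v| = 1.8147 m/s = 1814.7 mm/s.

1810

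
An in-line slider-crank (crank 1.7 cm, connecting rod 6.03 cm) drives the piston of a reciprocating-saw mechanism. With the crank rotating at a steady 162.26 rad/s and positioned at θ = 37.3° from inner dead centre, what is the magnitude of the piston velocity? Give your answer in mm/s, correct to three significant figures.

ω = 162.3 rad/s
For an in-line slider-crank, x = r cosθ + √(L² − r² sin²θ), so v = −rω sinθ·[1 + r cosθ/√(L² − r² sin²θ)].
With r = 0.017 m, L = 0.0603 m, θ = 37.3°: √(L² − r² sin²θ) = 0.059413 m.
v = −0.017·162.3·0.60599·[1 + 0.017·0.79547/0.059413] = -2.052 m/s.
|v| = 2.052 m/s = 2052 mm/s.

2050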